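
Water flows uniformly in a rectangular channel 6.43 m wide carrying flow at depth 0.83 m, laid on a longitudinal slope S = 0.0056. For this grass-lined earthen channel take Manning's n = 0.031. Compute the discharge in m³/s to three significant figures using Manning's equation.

9.76 m³/s

A = b·y = 6.43 × 0.83 = 5.337 m²
P = b + 2y = 6.43 + 2×0.83 = 8.090 m
R = A/P = 5.337/8.090 = 0.6597 m
Q = (1/n)·A·R^(2/3)·S^(1/2) = (1/0.031) × 5.337 × 0.6597^(2/3) × 0.0056^(1/2) = 9.763 m³/s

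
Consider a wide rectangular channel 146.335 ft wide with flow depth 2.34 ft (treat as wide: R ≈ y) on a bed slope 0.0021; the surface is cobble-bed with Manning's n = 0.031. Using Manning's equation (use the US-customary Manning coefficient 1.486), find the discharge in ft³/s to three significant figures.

1330 ft³/s

A = b·y = 146.335 × 2.34 = 342.4 ft²
Wide channel: R ≈ y = 2.34 ft
Q = (1.486/n)·A·R^(2/3)·S^(1/2) = (1.486/0.031) × 342.4 × 2.340^(2/3) × 0.0021^(1/2) = 1326 ft³/s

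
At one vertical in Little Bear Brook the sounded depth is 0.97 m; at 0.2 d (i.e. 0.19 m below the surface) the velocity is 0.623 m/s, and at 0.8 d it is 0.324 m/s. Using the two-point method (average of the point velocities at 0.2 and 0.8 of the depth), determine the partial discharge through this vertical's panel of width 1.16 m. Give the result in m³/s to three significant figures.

v̄ = (0.623 + 0.324) / 2 = 0.4735 m/s
q = v̄ × d × w = 0.4735 × 0.97 × 1.16 = 0.5328 m³/s

0.533 m³/s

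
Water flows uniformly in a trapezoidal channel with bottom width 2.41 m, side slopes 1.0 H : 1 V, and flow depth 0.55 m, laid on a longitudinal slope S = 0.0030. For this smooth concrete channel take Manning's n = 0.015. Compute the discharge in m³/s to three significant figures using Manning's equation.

3.28 m³/s

A = (b + z·y)·y = (2.41 + 1.0×0.55)×0.55 = 1.628 m²
P = b + 2y√(1+z²) = 2.41 + 2×0.55×√(1+1.0²) = 3.966 m
R = A/P = 1.628/3.966 = 0.4105 m
Q = (1/n)·A·R^(2/3)·S^(1/2) = (1/0.015) × 1.628 × 0.4105^(2/3) × 0.0030^(1/2) = 3.284 m³/s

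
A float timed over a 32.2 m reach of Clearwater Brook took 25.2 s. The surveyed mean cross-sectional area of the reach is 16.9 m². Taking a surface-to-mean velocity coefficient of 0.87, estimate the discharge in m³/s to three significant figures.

v_surface = L / t̄ = 32.2 / 25.2 = 1.278 m/s
v_mean = 0.87 × 1.278 = 1.112 m/s
Q = A × v_mean = 16.9 × 1.112 = 18.79 m³/s

18.8 m³/s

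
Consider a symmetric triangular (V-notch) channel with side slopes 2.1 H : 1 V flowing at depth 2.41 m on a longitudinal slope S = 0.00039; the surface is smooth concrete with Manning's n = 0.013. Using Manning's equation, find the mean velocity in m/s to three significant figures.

1.61 m/s

A = z·y² = 2.1×2.41² = 12.20 m²
P = 2y√(1+z²) = 2×2.41×√(1+2.1²) = 11.21 m
R = A/P = 12.20/11.21 = 1.088 m
Q = (1/n)·A·R^(2/3)·S^(1/2) = (1/0.013) × 12.20 × 1.088^(2/3) × 0.00039^(1/2) = 19.60 m³/s
V = Q/A = 19.60/12.20 = 1.607 m/s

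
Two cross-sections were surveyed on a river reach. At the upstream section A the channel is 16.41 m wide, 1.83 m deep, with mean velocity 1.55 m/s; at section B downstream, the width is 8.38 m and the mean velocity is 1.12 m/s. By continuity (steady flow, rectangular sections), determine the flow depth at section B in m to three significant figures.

Q = A₁V₁ = (16.41×1.83) × 1.55 = 46.55 m³/s
d₂ = Q/(b₂ V₂) = 46.55/(8.38×1.12) = 4.959 m

4.96 m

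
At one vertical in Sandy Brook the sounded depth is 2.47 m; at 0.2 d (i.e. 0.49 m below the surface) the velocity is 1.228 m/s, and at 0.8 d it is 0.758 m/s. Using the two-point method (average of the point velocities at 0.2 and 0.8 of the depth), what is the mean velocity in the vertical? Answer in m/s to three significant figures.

v̄ = (1.228 + 0.758) / 2 = 0.9930 m/s

0.993 m/s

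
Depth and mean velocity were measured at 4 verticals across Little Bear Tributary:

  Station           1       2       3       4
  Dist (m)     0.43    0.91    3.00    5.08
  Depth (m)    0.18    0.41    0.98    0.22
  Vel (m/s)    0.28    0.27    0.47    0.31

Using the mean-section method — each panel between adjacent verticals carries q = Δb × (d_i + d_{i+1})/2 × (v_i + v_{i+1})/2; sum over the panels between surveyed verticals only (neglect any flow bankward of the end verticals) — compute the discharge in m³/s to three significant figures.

1.06 m³/s

Panel 1-2: Δb = 0.48 m, d̄ = (0.18+0.41)/2 = 0.295, v̄ = (0.28+0.27)/2 = 0.275 → q = 0.48×0.295×0.275 = 0.03894 m³/s
Panel 2-3: Δb = 2.09 m, d̄ = (0.41+0.98)/2 = 0.695, v̄ = (0.27+0.47)/2 = 0.37 → q = 2.09×0.695×0.37 = 0.5374 m³/s
Panel 3-4: Δb = 2.08 m, d̄ = (0.98+0.22)/2 = 0.6, v̄ = (0.47+0.31)/2 = 0.39 → q = 2.08×0.6×0.39 = 0.4867 m³/s
Q = Σ q = 1.063 m³/s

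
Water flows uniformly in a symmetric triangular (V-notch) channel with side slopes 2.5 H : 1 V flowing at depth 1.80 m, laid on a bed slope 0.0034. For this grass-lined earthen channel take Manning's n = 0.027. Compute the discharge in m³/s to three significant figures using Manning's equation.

A = z·y² = 2.5×1.80² = 8.100 m²
P = 2y√(1+z²) = 2×1.80×√(1+2.5²) = 9.693 m
R = A/P = 8.100/9.693 = 0.8356 m
Q = (1/n)·A·R^(2/3)·S^(1/2) = (1/0.027) × 8.100 × 0.8356^(2/3) × 0.0034^(1/2) = 15.52 m³/s

15.5 m³/s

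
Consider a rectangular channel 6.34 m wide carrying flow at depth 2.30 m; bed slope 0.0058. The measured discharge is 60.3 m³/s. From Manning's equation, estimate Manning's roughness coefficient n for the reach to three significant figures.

A = b·y = 6.34 × 2.30 = 14.58 m²
P = b + 2y = 6.34 + 2×2.30 = 10.94 m
R = A/P = 14.58/10.94 = 1.333 m
n = (1/Q)·A·R^(2/3)·S^(1/2) = (1/60.3) × 14.58 × 1.211 × 0.07616 = 0.02231

0.0223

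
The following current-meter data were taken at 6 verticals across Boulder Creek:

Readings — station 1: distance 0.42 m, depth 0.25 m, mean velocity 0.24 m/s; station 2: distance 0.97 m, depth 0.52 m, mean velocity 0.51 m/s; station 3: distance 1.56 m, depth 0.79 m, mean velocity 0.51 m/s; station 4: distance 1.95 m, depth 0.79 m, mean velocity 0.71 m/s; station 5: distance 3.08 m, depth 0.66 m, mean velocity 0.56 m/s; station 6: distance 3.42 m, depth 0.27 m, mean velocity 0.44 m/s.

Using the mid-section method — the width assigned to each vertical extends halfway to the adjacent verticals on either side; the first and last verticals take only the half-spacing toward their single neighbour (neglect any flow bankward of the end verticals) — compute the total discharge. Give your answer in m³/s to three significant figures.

w_1 = (0.97 − 0.42)/2 = 0.275 m; q_1 = 0.24 × 0.25 × 0.275 = 0.01650 m³/s
w_2 = (1.56 − 0.42)/2 = 0.57 m; q_2 = 0.51 × 0.52 × 0.57 = 0.1512 m³/s
w_3 = (1.95 − 0.97)/2 = 0.49 m; q_3 = 0.51 × 0.79 × 0.49 = 0.1974 m³/s
w_4 = (3.08 − 1.56)/2 = 0.76 m; q_4 = 0.71 × 0.79 × 0.76 = 0.4263 m³/s
w_5 = (3.42 − 1.95)/2 = 0.735 m; q_5 = 0.56 × 0.66 × 0.735 = 0.2717 m³/s
w_6 = (3.42 − 3.08)/2 = 0.17 m; q_6 = 0.44 × 0.27 × 0.17 = 0.02020 m³/s
Q = Σ qᵢ = 1.083 m³/s

1.08 m³/s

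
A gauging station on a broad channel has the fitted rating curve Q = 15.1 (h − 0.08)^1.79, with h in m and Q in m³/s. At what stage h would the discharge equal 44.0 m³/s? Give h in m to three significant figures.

h − h₀ = (Q/C)^(1/b) = (44.0/15.1)^(1/1.79) = 1.818 m
h = 0.08 + 1.818 = 1.898 m

1.90 m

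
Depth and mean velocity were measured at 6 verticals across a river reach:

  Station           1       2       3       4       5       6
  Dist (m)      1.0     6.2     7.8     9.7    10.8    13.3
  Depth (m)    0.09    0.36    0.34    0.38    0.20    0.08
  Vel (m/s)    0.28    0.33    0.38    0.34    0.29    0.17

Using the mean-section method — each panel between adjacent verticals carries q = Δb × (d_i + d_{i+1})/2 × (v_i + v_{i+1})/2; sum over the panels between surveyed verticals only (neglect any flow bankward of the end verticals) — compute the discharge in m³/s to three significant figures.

Panel 1-2: Δb = 5.2 m, d̄ = (0.09+0.36)/2 = 0.225, v̄ = (0.28+0.33)/2 = 0.305 → q = 5.2×0.225×0.305 = 0.3569 m³/s
Panel 2-3: Δb = 1.6 m, d̄ = (0.36+0.34)/2 = 0.35, v̄ = (0.33+0.38)/2 = 0.355 → q = 1.6×0.35×0.355 = 0.1988 m³/s
Panel 3-4: Δb = 1.9 m, d̄ = (0.34+0.38)/2 = 0.36, v̄ = (0.38+0.34)/2 = 0.36 → q = 1.9×0.36×0.36 = 0.2462 m³/s
Panel 4-5: Δb = 1.1 m, d̄ = (0.38+0.20)/2 = 0.29, v̄ = (0.34+0.29)/2 = 0.315 → q = 1.1×0.29×0.315 = 0.1005 m³/s
Panel 5-6: Δb = 2.5 m, d̄ = (0.20+0.08)/2 = 0.14, v̄ = (0.29+0.17)/2 = 0.23 → q = 2.5×0.14×0.23 = 0.08050 m³/s
Q = Σ q = 0.9829 m³/s

0.983 m³/s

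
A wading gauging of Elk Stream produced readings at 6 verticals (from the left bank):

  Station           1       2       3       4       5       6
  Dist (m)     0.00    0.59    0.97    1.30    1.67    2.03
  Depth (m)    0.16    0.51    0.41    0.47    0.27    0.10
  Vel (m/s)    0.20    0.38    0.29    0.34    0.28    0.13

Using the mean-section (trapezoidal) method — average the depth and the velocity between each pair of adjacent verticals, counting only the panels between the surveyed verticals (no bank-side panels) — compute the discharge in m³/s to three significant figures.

0.218 m³/s

Panel 1-2: Δb = 0.59 m, d̄ = (0.16+0.51)/2 = 0.335, v̄ = (0.20+0.38)/2 = 0.29 → q = 0.59×0.335×0.29 = 0.05732 m³/s
Panel 2-3: Δb = 0.38 m, d̄ = (0.51+0.41)/2 = 0.46, v̄ = (0.38+0.29)/2 = 0.335 → q = 0.38×0.46×0.335 = 0.05856 m³/s
Panel 3-4: Δb = 0.33 m, d̄ = (0.41+0.47)/2 = 0.44, v̄ = (0.29+0.34)/2 = 0.315 → q = 0.33×0.44×0.315 = 0.04574 m³/s
Panel 4-5: Δb = 0.37 m, d̄ = (0.47+0.27)/2 = 0.37, v̄ = (0.34+0.28)/2 = 0.31 → q = 0.37×0.37×0.31 = 0.04244 m³/s
Panel 5-6: Δb = 0.36 m, d̄ = (0.27+0.10)/2 = 0.185, v̄ = (0.28+0.13)/2 = 0.205 → q = 0.36×0.185×0.205 = 0.01365 m³/s
Q = Σ q = 0.2177 m³/s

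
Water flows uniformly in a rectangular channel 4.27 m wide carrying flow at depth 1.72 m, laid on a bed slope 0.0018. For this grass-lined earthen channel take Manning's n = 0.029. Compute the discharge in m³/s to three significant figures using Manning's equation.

10.4 m³/s

A = b·y = 4.27 × 1.72 = 7.344 m²
P = b + 2y = 4.27 + 2×1.72 = 7.710 m
R = A/P = 7.344/7.710 = 0.9526 m
Q = (1/n)·A·R^(2/3)·S^(1/2) = (1/0.029) × 7.344 × 0.9526^(2/3) × 0.0018^(1/2) = 10.40 m³/s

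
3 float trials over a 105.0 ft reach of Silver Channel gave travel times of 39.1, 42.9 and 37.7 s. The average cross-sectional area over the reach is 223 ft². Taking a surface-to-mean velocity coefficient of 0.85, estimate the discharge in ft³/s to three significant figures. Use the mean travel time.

t̄ = (39.1 + 42.9 + 37.7) / 3 = 39.9 s
v_surface = L / t̄ = 105.0 / 39.9 = 2.632 ft/s
v_mean = 0.85 × 2.632 = 2.237 ft/s
Q = A × v_mean = 223 × 2.237 = 498.8 ft³/s

499 ft³/s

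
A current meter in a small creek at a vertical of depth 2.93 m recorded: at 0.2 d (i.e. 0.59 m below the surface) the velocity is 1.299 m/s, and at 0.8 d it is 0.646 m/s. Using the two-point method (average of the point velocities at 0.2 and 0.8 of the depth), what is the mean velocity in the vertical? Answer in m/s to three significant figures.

0.973 m/s

v̄ = (1.299 + 0.646) / 2 = 0.9725 m/s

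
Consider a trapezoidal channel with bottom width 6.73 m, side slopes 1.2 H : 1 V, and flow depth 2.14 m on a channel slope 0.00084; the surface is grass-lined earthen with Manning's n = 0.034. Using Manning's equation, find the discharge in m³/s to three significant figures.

22.1 m³/s

A = (b + z·y)·y = (6.73 + 1.2×2.14)×2.14 = 19.90 m²
P = b + 2y√(1+z²) = 6.73 + 2×2.14×√(1+1.2²) = 13.42 m
R = A/P = 19.90/13.42 = 1.483 m
Q = (1/n)·A·R^(2/3)·S^(1/2) = (1/0.034) × 19.90 × 1.483^(2/3) × 0.00084^(1/2) = 22.06 m³/s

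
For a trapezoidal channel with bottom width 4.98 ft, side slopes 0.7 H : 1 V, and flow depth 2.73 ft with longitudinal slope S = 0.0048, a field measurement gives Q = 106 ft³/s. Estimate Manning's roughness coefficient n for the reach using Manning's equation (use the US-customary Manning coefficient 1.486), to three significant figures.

0.0252

A = (b + z·y)·y = (4.98 + 0.7×2.73)×2.73 = 18.81 ft²
P = b + 2y√(1+z²) = 4.98 + 2×2.73×√(1+0.7²) = 11.64 ft
R = A/P = 18.81/11.64 = 1.616 ft
n = (1.486/Q)·A·R^(2/3)·S^(1/2) = (1.486/106) × 18.81 × 1.377 × 0.06928 = 0.02516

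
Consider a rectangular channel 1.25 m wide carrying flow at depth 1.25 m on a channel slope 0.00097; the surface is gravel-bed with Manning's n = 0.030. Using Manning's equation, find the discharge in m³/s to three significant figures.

A = b·y = 1.25 × 1.25 = 1.563 m²
P = b + 2y = 1.25 + 2×1.25 = 3.750 m
R = A/P = 1.563/3.750 = 0.4167 m
Q = (1/n)·A·R^(2/3)·S^(1/2) = (1/0.030) × 1.563 × 0.4167^(2/3) × 0.00097^(1/2) = 0.9049 m³/s

0.905 m³/s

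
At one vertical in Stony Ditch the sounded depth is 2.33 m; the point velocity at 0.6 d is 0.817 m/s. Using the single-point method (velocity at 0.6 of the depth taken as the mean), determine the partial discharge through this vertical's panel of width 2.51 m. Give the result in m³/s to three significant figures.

4.78 m³/s

v̄ = v₀.₆ = 0.817 m/s
q = v̄ × d × w = 0.8170 × 2.33 × 2.51 = 4.778 m³/s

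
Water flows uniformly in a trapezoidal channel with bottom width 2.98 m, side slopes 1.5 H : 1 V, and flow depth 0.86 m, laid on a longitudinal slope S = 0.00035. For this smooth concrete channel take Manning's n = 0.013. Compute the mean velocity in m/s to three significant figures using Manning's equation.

A = (b + z·y)·y = (2.98 + 1.5×0.86)×0.86 = 3.672 m²
P = b + 2y√(1+z²) = 2.98 + 2×0.86×√(1+1.5²) = 6.081 m
R = A/P = 3.672/6.081 = 0.6039 m
Q = (1/n)·A·R^(2/3)·S^(1/2) = (1/0.013) × 3.672 × 0.6039^(2/3) × 0.00035^(1/2) = 3.776 m³/s
V = Q/A = 3.776/3.672 = 1.028 m/s

1.03 m/s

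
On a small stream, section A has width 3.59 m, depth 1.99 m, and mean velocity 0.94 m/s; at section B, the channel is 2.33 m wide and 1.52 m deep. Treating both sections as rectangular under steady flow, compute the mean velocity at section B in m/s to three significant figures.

Q = A₁V₁ = (3.59×1.99) × 0.94 = 6.715 m³/s
A₂ = 2.33 × 1.52 = 3.542 m²
V₂ = Q/A₂ = 6.715/3.542 = 1.896 m/s

1.90 m/s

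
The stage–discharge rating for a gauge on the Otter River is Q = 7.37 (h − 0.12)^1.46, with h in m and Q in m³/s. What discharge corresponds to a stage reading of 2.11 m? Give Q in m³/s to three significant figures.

20.1 m³/s

Q = 7.37 × (2.11 − 0.12)^1.46 = 7.37 × 1.99^1.46 = 20.13 m³/s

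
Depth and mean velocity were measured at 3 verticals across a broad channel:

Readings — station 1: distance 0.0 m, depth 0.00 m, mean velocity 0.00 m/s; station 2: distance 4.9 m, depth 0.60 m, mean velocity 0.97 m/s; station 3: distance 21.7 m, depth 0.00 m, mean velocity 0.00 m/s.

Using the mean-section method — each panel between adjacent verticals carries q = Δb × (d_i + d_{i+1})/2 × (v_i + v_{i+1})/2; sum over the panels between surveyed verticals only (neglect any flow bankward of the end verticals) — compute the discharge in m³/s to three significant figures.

Panel 1-2: Δb = 4.9 m, d̄ = (0.00+0.60)/2 = 0.3, v̄ = (0.00+0.97)/2 = 0.485 → q = 4.9×0.3×0.485 = 0.7130 m³/s
Panel 2-3: Δb = 16.8 m, d̄ = (0.60+0.00)/2 = 0.3, v̄ = (0.97+0.00)/2 = 0.485 → q = 16.8×0.3×0.485 = 2.444 m³/s
Q = Σ q = 3.157 m³/s

3.16 m³/s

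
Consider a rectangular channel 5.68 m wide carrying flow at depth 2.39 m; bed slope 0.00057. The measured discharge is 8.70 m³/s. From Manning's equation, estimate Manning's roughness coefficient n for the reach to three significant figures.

A = b·y = 5.68 × 2.39 = 13.58 m²
P = b + 2y = 5.68 + 2×2.39 = 10.46 m
R = A/P = 13.58/10.46 = 1.298 m
n = (1/Q)·A·R^(2/3)·S^(1/2) = (1/8.70) × 13.58 × 1.190 × 0.02387 = 0.04432

0.0443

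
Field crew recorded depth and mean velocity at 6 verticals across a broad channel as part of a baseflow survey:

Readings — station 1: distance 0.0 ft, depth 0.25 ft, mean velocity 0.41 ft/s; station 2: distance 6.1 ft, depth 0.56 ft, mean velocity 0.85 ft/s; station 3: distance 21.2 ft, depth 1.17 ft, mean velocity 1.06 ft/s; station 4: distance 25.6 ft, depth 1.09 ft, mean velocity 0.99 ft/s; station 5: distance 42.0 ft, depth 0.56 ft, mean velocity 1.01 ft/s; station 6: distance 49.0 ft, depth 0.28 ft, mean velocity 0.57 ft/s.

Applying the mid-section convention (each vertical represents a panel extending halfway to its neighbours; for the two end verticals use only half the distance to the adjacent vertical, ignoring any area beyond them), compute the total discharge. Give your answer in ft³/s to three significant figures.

35.8 ft³/s

w_1 = (6.1 − 0.0)/2 = 3.05 ft; q_1 = 0.41 × 0.25 × 3.05 = 0.3126 ft³/s
w_2 = (21.2 − 0.0)/2 = 10.6 ft; q_2 = 0.85 × 0.56 × 10.6 = 5.046 ft³/s
w_3 = (25.6 − 6.1)/2 = 9.75 ft; q_3 = 1.06 × 1.17 × 9.75 = 12.09 ft³/s
w_4 = (42.0 − 21.2)/2 = 10.4 ft; q_4 = 0.99 × 1.09 × 10.4 = 11.22 ft³/s
w_5 = (49.0 − 25.6)/2 = 11.7 ft; q_5 = 1.01 × 0.56 × 11.7 = 6.618 ft³/s
w_6 = (49.0 − 42.0)/2 = 3.5 ft; q_6 = 0.57 × 0.28 × 3.5 = 0.5586 ft³/s
Q = Σ qᵢ = 35.85 ft³/s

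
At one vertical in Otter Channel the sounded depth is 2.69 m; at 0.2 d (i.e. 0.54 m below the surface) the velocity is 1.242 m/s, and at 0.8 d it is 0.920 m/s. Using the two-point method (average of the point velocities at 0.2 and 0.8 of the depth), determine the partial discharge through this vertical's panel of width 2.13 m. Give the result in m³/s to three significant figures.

v̄ = (1.242 + 0.920) / 2 = 1.081 m/s
q = v̄ × d × w = 1.081 × 2.69 × 2.13 = 6.194 m³/s

6.19 m³/s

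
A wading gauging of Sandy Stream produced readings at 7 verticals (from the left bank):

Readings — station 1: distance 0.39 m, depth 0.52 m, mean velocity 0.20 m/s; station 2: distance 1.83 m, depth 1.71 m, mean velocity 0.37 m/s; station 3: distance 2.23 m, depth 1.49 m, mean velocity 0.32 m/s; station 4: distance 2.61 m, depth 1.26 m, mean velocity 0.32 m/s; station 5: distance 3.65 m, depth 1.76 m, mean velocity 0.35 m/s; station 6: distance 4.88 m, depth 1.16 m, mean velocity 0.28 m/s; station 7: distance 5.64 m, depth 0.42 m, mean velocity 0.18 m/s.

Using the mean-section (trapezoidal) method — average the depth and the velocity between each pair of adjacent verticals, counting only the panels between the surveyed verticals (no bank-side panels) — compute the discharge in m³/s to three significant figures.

2.08 m³/s

Panel 1-2: Δb = 1.44 m, d̄ = (0.52+1.71)/2 = 1.115, v̄ = (0.20+0.37)/2 = 0.285 → q = 1.44×1.115×0.285 = 0.4576 m³/s
Panel 2-3: Δb = 0.4 m, d̄ = (1.71+1.49)/2 = 1.6, v̄ = (0.37+0.32)/2 = 0.345 → q = 0.4×1.6×0.345 = 0.2208 m³/s
Panel 3-4: Δb = 0.38 m, d̄ = (1.49+1.26)/2 = 1.375, v̄ = (0.32+0.32)/2 = 0.32 → q = 0.38×1.375×0.32 = 0.1672 m³/s
Panel 4-5: Δb = 1.04 m, d̄ = (1.26+1.76)/2 = 1.51, v̄ = (0.32+0.35)/2 = 0.335 → q = 1.04×1.51×0.335 = 0.5261 m³/s
Panel 5-6: Δb = 1.23 m, d̄ = (1.76+1.16)/2 = 1.46, v̄ = (0.35+0.28)/2 = 0.315 → q = 1.23×1.46×0.315 = 0.5657 m³/s
Panel 6-7: Δb = 0.76 m, d̄ = (1.16+0.42)/2 = 0.79, v̄ = (0.28+0.18)/2 = 0.23 → q = 0.76×0.79×0.23 = 0.1381 m³/s
Q = Σ q = 2.075 m³/s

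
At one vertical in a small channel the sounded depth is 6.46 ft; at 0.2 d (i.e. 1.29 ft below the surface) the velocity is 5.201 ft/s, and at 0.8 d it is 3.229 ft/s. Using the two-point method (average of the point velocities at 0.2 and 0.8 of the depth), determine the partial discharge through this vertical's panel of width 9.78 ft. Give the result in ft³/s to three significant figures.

266 ft³/s

v̄ = (5.201 + 3.229) / 2 = 4.215 ft/s
q = v̄ × d × w = 4.215 × 6.46 × 9.78 = 266.3 ft³/s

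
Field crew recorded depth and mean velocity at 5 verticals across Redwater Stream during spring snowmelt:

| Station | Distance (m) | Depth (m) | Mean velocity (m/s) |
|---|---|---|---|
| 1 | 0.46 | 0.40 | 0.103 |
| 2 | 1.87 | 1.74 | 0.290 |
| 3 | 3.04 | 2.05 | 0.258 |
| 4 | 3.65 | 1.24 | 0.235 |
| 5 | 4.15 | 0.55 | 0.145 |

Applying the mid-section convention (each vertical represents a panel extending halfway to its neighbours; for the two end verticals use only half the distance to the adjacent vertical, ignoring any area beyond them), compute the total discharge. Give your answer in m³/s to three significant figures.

1.33 m³/s

w_1 = (1.87 − 0.46)/2 = 0.705 m; q_1 = 0.103 × 0.40 × 0.705 = 0.02905 m³/s
w_2 = (3.04 − 0.46)/2 = 1.29 m; q_2 = 0.290 × 1.74 × 1.29 = 0.6509 m³/s
w_3 = (3.65 − 1.87)/2 = 0.89 m; q_3 = 0.258 × 2.05 × 0.89 = 0.4707 m³/s
w_4 = (4.15 − 3.04)/2 = 0.555 m; q_4 = 0.235 × 1.24 × 0.555 = 0.1617 m³/s
w_5 = (4.15 − 3.65)/2 = 0.25 m; q_5 = 0.145 × 0.55 × 0.25 = 0.01994 m³/s
Q = Σ qᵢ = 1.332 m³/s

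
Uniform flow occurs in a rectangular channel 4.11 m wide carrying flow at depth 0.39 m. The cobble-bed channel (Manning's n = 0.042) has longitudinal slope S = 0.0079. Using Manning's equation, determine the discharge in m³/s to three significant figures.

1.61 m³/s

A = b·y = 4.11 × 0.39 = 1.603 m²
P = b + 2y = 4.11 + 2×0.39 = 4.890 m
R = A/P = 1.603/4.890 = 0.3278 m
Q = (1/n)·A·R^(2/3)·S^(1/2) = (1/0.042) × 1.603 × 0.3278^(2/3) × 0.0079^(1/2) = 1.613 m³/s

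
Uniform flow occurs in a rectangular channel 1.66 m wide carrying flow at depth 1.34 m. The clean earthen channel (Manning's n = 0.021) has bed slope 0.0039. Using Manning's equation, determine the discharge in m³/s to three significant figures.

4.24 m³/s

A = b·y = 1.66 × 1.34 = 2.224 m²
P = b + 2y = 1.66 + 2×1.34 = 4.340 m
R = A/P = 2.224/4.340 = 0.5125 m
Q = (1/n)·A·R^(2/3)·S^(1/2) = (1/0.021) × 2.224 × 0.5125^(2/3) × 0.0039^(1/2) = 4.237 m³/s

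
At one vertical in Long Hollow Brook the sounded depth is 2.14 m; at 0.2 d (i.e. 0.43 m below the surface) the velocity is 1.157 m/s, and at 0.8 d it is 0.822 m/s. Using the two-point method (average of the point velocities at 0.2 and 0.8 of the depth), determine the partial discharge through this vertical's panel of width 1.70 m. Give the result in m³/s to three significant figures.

v̄ = (1.157 + 0.822) / 2 = 0.9895 m/s
q = v̄ × d × w = 0.9895 × 2.14 × 1.70 = 3.600 m³/s

3.60 m³/s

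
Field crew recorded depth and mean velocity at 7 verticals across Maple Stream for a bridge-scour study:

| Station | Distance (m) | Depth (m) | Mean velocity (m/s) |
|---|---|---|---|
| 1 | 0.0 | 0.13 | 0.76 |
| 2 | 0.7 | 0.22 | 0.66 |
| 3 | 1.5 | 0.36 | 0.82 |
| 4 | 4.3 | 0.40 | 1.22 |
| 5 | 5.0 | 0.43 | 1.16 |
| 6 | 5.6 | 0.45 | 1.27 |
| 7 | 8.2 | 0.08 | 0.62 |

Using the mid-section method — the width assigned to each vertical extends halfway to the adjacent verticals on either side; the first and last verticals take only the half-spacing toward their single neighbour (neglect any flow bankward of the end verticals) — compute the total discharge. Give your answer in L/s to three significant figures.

w_1 = (0.7 − 0.0)/2 = 0.35 m; q_1 = 0.76 × 0.13 × 0.35 = 0.03458 m³/s
w_2 = (1.5 − 0.0)/2 = 0.75 m; q_2 = 0.66 × 0.22 × 0.75 = 0.1089 m³/s
w_3 = (4.3 − 0.7)/2 = 1.8 m; q_3 = 0.82 × 0.36 × 1.8 = 0.5314 m³/s
w_4 = (5.0 − 1.5)/2 = 1.75 m; q_4 = 1.22 × 0.40 × 1.75 = 0.8540 m³/s
w_5 = (5.6 − 4.3)/2 = 0.65 m; q_5 = 1.16 × 0.43 × 0.65 = 0.3242 m³/s
w_6 = (8.2 − 5.0)/2 = 1.6 m; q_6 = 1.27 × 0.45 × 1.6 = 0.9144 m³/s
w_7 = (8.2 − 5.6)/2 = 1.3 m; q_7 = 0.62 × 0.08 × 1.3 = 0.06448 m³/s
Q = Σ qᵢ = 2.832 m³/s
= 2.832 × 1000 = 2832 L/s

2830 L/s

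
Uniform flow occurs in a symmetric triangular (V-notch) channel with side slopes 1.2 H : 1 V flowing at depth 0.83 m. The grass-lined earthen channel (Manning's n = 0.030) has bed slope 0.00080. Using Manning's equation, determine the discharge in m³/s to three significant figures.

0.364 m³/s

A = z·y² = 1.2×0.83² = 0.8267 m²
P = 2y√(1+z²) = 2×0.83×√(1+1.2²) = 2.593 m
R = A/P = 0.8267/2.593 = 0.3188 m
Q = (1/n)·A·R^(2/3)·S^(1/2) = (1/0.030) × 0.8267 × 0.3188^(2/3) × 0.00080^(1/2) = 0.3637 m³/s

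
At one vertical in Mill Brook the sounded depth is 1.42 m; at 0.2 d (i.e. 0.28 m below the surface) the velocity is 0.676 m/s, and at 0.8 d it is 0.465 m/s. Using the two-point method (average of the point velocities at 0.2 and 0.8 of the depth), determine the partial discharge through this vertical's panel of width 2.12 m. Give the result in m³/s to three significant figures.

v̄ = (0.676 + 0.465) / 2 = 0.5705 m/s
q = v̄ × d × w = 0.5705 × 1.42 × 2.12 = 1.717 m³/s

1.72 m³/s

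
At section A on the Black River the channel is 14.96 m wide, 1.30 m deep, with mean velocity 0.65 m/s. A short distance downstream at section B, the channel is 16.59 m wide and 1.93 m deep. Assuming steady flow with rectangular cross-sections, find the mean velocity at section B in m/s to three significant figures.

0.395 m/s

Q = A₁V₁ = (14.96×1.30) × 0.65 = 12.64 m³/s
A₂ = 16.59 × 1.93 = 32.02 m²
V₂ = Q/A₂ = 12.64/32.02 = 0.3948 m/s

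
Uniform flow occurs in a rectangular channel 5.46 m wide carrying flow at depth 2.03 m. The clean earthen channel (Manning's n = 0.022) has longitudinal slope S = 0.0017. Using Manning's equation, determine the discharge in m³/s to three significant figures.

23.0 m³/s

A = b·y = 5.46 × 2.03 = 11.08 m²
P = b + 2y = 5.46 + 2×2.03 = 9.520 m
R = A/P = 11.08/9.520 = 1.164 m
Q = (1/n)·A·R^(2/3)·S^(1/2) = (1/0.022) × 11.08 × 1.164^(2/3) × 0.0017^(1/2) = 22.99 m³/s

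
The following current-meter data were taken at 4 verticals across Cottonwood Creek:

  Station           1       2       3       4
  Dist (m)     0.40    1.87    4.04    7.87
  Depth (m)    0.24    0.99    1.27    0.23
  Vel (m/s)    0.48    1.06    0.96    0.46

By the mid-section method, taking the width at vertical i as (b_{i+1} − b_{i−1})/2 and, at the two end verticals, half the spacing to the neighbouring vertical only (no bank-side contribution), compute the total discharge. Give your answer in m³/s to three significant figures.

5.85 m³/s

w_1 = (1.87 − 0.40)/2 = 0.735 m; q_1 = 0.48 × 0.24 × 0.735 = 0.08467 m³/s
w_2 = (4.04 − 0.40)/2 = 1.82 m; q_2 = 1.06 × 0.99 × 1.82 = 1.910 m³/s
w_3 = (7.87 − 1.87)/2 = 3 m; q_3 = 0.96 × 1.27 × 3 = 3.658 m³/s
w_4 = (7.87 − 4.04)/2 = 1.915 m; q_4 = 0.46 × 0.23 × 1.915 = 0.2026 m³/s
Q = Σ qᵢ = 5.855 m³/s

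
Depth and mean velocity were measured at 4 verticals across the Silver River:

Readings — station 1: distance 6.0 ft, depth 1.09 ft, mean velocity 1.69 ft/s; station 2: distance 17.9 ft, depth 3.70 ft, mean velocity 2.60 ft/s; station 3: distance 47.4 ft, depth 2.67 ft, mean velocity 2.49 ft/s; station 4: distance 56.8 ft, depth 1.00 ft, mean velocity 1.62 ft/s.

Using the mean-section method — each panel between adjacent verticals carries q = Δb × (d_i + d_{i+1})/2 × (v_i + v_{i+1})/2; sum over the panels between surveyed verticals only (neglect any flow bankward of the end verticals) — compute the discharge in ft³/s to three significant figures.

336 ft³/s

Panel 1-2: Δb = 11.9 ft, d̄ = (1.09+3.70)/2 = 2.395, v̄ = (1.69+2.60)/2 = 2.145 → q = 11.9×2.395×2.145 = 61.13 ft³/s
Panel 2-3: Δb = 29.5 ft, d̄ = (3.70+2.67)/2 = 3.185, v̄ = (2.60+2.49)/2 = 2.545 → q = 29.5×3.185×2.545 = 239.1 ft³/s
Panel 3-4: Δb = 9.4 ft, d̄ = (2.67+1.00)/2 = 1.835, v̄ = (2.49+1.62)/2 = 2.055 → q = 9.4×1.835×2.055 = 35.45 ft³/s
Q = Σ q = 335.7 ft³/s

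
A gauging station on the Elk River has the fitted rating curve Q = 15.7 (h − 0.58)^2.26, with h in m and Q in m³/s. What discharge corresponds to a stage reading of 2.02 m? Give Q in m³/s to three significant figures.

35.8 m³/s

Q = 15.7 × (2.02 − 0.58)^2.26 = 15.7 × 1.44^2.26 = 35.79 m³/s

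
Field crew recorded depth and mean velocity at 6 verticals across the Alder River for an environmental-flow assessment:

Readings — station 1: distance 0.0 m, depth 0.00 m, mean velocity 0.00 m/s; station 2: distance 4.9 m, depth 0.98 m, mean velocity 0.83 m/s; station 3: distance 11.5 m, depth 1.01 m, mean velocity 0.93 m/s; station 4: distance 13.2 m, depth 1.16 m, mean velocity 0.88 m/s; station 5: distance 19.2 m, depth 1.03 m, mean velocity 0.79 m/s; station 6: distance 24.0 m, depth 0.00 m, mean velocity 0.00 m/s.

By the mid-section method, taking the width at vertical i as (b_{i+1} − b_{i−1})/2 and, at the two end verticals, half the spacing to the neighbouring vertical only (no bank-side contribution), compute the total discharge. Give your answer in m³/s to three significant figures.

w_2 = (11.5 − 0.0)/2 = 5.75 m; q_2 = 0.83 × 0.98 × 5.75 = 4.677 m³/s
w_3 = (13.2 − 4.9)/2 = 4.15 m; q_3 = 0.93 × 1.01 × 4.15 = 3.898 m³/s
w_4 = (19.2 − 11.5)/2 = 3.85 m; q_4 = 0.88 × 1.16 × 3.85 = 3.930 m³/s
w_5 = (24.0 − 13.2)/2 = 5.4 m; q_5 = 0.79 × 1.03 × 5.4 = 4.394 m³/s
Stations 1, 6 contribute zero (depth or velocity is 0).
Q = Σ qᵢ = 16.90 m³/s

16.9 m³/s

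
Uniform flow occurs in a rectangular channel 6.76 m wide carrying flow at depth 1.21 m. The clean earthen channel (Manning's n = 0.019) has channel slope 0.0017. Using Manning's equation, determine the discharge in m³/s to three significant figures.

16.4 m³/s

A = b·y = 6.76 × 1.21 = 8.180 m²
P = b + 2y = 6.76 + 2×1.21 = 9.180 m
R = A/P = 8.180/9.180 = 0.8910 m
Q = (1/n)·A·R^(2/3)·S^(1/2) = (1/0.019) × 8.180 × 0.8910^(2/3) × 0.0017^(1/2) = 16.44 m³/s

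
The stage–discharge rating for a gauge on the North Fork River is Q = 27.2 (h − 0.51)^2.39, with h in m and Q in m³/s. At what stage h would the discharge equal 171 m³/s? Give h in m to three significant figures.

h − h₀ = (Q/C)^(1/b) = (171/27.2)^(1/2.39) = 2.158 m
h = 0.51 + 2.158 = 2.668 m

2.67 m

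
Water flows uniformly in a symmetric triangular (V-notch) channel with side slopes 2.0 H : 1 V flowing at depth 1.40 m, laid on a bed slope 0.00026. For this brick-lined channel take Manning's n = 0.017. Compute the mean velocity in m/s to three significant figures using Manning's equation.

A = z·y² = 2.0×1.40² = 3.920 m²
P = 2y√(1+z²) = 2×1.40×√(1+2.0²) = 6.261 m
R = A/P = 3.920/6.261 = 0.6261 m
Q = (1/n)·A·R^(2/3)·S^(1/2) = (1/0.017) × 3.920 × 0.6261^(2/3) × 0.00026^(1/2) = 2.721 m³/s
V = Q/A = 2.721/3.920 = 0.6942 m/s

0.694 m/s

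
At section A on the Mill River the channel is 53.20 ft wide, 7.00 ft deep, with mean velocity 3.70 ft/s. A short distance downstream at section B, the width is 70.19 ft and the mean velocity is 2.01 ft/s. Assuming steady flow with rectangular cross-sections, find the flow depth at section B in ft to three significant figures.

Q = A₁V₁ = (53.20×7.00) × 3.70 = 1378 ft³/s
d₂ = Q/(b₂ V₂) = 1378/(70.19×2.01) = 9.767 ft

9.77 ft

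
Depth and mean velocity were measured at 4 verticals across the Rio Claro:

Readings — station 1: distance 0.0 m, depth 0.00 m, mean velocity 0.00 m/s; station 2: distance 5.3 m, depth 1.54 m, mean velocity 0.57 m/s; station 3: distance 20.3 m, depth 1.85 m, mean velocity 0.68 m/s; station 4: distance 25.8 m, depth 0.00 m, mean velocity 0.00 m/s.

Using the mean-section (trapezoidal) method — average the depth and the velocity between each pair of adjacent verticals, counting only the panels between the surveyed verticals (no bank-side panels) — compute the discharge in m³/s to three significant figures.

18.8 m³/s

Panel 1-2: Δb = 5.3 m, d̄ = (0.00+1.54)/2 = 0.77, v̄ = (0.00+0.57)/2 = 0.285 → q = 5.3×0.77×0.285 = 1.163 m³/s
Panel 2-3: Δb = 15 m, d̄ = (1.54+1.85)/2 = 1.695, v̄ = (0.57+0.68)/2 = 0.625 → q = 15×1.695×0.625 = 15.89 m³/s
Panel 3-4: Δb = 5.5 m, d̄ = (1.85+0.00)/2 = 0.925, v̄ = (0.68+0.00)/2 = 0.34 → q = 5.5×0.925×0.34 = 1.730 m³/s
Q = Σ q = 18.78 m³/s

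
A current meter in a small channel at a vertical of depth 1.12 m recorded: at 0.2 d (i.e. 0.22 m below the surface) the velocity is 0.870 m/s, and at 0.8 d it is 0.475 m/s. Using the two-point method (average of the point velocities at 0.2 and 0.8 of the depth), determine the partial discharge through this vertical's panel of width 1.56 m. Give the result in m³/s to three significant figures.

1.17 m³/s

v̄ = (0.870 + 0.475) / 2 = 0.6725 m/s
q = v̄ × d × w = 0.6725 × 1.12 × 1.56 = 1.175 m³/s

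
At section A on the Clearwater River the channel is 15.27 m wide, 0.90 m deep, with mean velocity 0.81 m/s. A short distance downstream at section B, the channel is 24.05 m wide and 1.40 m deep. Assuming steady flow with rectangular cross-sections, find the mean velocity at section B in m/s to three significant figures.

Q = A₁V₁ = (15.27×0.90) × 0.81 = 11.13 m³/s
A₂ = 24.05 × 1.40 = 33.67 m²
V₂ = Q/A₂ = 11.13/33.67 = 0.3306 m/s

0.331 m/s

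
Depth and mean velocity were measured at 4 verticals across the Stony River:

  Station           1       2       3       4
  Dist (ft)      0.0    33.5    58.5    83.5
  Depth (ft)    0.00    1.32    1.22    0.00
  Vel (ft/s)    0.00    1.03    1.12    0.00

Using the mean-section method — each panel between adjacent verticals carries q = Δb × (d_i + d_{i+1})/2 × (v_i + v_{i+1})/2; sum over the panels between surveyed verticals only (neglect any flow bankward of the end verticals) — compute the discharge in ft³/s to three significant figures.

54.1 ft³/s

Panel 1-2: Δb = 33.5 ft, d̄ = (0.00+1.32)/2 = 0.66, v̄ = (0.00+1.03)/2 = 0.515 → q = 33.5×0.66×0.515 = 11.39 ft³/s
Panel 2-3: Δb = 25 ft, d̄ = (1.32+1.22)/2 = 1.27, v̄ = (1.03+1.12)/2 = 1.075 → q = 25×1.27×1.075 = 34.13 ft³/s
Panel 3-4: Δb = 25 ft, d̄ = (1.22+0.00)/2 = 0.61, v̄ = (1.12+0.00)/2 = 0.56 → q = 25×0.61×0.56 = 8.540 ft³/s
Q = Σ q = 54.06 ft³/s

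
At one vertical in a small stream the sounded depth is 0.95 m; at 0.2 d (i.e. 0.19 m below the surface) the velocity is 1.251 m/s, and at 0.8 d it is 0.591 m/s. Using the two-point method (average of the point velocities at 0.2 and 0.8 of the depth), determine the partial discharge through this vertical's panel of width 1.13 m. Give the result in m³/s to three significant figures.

0.989 m³/s

v̄ = (1.251 + 0.591) / 2 = 0.9210 m/s
q = v̄ × d × w = 0.9210 × 0.95 × 1.13 = 0.9887 m³/s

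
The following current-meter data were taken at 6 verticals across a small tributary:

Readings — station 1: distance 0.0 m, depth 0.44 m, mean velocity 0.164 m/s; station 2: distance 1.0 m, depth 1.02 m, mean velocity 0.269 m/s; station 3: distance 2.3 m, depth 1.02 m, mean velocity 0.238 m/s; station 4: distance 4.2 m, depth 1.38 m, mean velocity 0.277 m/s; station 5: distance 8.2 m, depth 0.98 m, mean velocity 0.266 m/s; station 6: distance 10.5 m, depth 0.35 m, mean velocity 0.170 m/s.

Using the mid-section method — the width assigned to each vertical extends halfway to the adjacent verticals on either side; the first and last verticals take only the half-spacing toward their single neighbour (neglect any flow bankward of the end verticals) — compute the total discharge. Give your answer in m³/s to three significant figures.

2.76 m³/s

w_1 = (1.0 − 0.0)/2 = 0.5 m; q_1 = 0.164 × 0.44 × 0.5 = 0.03608 m³/s
w_2 = (2.3 − 0.0)/2 = 1.15 m; q_2 = 0.269 × 1.02 × 1.15 = 0.3155 m³/s
w_3 = (4.2 − 1.0)/2 = 1.6 m; q_3 = 0.238 × 1.02 × 1.6 = 0.3884 m³/s
w_4 = (8.2 − 2.3)/2 = 2.95 m; q_4 = 0.277 × 1.38 × 2.95 = 1.128 m³/s
w_5 = (10.5 − 4.2)/2 = 3.15 m; q_5 = 0.266 × 0.98 × 3.15 = 0.8211 m³/s
w_6 = (10.5 − 8.2)/2 = 1.15 m; q_6 = 0.170 × 0.35 × 1.15 = 0.06843 m³/s
Q = Σ qᵢ = 2.757 m³/s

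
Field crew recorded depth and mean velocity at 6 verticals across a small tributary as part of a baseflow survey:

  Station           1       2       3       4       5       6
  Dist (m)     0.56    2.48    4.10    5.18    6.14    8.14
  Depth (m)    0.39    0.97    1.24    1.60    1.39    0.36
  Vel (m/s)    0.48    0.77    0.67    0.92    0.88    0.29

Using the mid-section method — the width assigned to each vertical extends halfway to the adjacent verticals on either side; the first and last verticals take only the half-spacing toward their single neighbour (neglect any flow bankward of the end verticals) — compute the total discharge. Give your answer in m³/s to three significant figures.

w_1 = (2.48 − 0.56)/2 = 0.96 m; q_1 = 0.48 × 0.39 × 0.96 = 0.1797 m³/s
w_2 = (4.10 − 0.56)/2 = 1.77 m; q_2 = 0.77 × 0.97 × 1.77 = 1.322 m³/s
w_3 = (5.18 − 2.48)/2 = 1.35 m; q_3 = 0.67 × 1.24 × 1.35 = 1.122 m³/s
w_4 = (6.14 − 4.10)/2 = 1.02 m; q_4 = 0.92 × 1.60 × 1.02 = 1.501 m³/s
w_5 = (8.14 − 5.18)/2 = 1.48 m; q_5 = 0.88 × 1.39 × 1.48 = 1.810 m³/s
w_6 = (8.14 − 6.14)/2 = 1 m; q_6 = 0.29 × 0.36 × 1 = 0.1044 m³/s
Q = Σ qᵢ = 6.039 m³/s

6.04 m³/s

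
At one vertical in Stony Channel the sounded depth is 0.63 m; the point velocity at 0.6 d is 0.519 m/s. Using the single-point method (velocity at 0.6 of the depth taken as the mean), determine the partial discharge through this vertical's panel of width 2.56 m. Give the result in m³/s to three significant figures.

0.837 m³/s

v̄ = v₀.₆ = 0.519 m/s
q = v̄ × d × w = 0.5190 × 0.63 × 2.56 = 0.8370 m³/s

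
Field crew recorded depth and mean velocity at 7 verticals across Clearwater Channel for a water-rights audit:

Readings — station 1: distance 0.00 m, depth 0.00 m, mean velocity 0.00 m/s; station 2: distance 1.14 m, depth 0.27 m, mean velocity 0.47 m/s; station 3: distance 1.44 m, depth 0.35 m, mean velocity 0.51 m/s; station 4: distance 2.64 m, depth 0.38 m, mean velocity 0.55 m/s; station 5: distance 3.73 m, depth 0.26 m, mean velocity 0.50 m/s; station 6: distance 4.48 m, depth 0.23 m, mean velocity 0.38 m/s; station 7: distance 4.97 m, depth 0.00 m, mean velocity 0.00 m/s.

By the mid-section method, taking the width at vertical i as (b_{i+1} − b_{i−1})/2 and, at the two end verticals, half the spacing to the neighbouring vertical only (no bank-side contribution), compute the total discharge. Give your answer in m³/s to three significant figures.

0.638 m³/s

w_2 = (1.44 − 0.00)/2 = 0.72 m; q_2 = 0.47 × 0.27 × 0.72 = 0.09137 m³/s
w_3 = (2.64 − 1.14)/2 = 0.75 m; q_3 = 0.51 × 0.35 × 0.75 = 0.1339 m³/s
w_4 = (3.73 − 1.44)/2 = 1.145 m; q_4 = 0.55 × 0.38 × 1.145 = 0.2393 m³/s
w_5 = (4.48 − 2.64)/2 = 0.92 m; q_5 = 0.50 × 0.26 × 0.92 = 0.1196 m³/s
w_6 = (4.97 − 3.73)/2 = 0.62 m; q_6 = 0.38 × 0.23 × 0.62 = 0.05419 m³/s
Stations 1, 7 contribute zero (depth or velocity is 0).
Q = Σ qᵢ = 0.6383 m³/s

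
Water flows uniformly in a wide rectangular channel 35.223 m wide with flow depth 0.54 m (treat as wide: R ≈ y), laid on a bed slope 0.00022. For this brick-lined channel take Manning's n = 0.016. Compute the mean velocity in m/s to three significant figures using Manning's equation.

0.615 m/s

A = b·y = 35.223 × 0.54 = 19.02 m²
Wide channel: R ≈ y = 0.54 m
Q = (1/n)·A·R^(2/3)·S^(1/2) = (1/0.016) × 19.02 × 0.5400^(2/3) × 0.00022^(1/2) = 11.69 m³/s
V = Q/A = 11.69/19.02 = 0.6147 m/s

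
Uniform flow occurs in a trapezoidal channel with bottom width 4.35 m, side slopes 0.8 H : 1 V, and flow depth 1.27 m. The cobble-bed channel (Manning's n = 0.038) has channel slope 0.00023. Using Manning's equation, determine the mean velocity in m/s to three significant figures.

0.371 m/s

A = (b + z·y)·y = (4.35 + 0.8×1.27)×1.27 = 6.815 m²
P = b + 2y√(1+z²) = 4.35 + 2×1.27×√(1+0.8²) = 7.603 m
R = A/P = 6.815/7.603 = 0.8964 m
Q = (1/n)·A·R^(2/3)·S^(1/2) = (1/0.038) × 6.815 × 0.8964^(2/3) × 0.00023^(1/2) = 2.528 m³/s
V = Q/A = 2.528/6.815 = 0.3710 m/s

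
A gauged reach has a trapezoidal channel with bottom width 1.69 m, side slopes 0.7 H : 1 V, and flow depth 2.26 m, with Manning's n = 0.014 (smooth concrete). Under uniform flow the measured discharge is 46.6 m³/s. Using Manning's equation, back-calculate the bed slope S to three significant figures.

0.00752

A = (b + z·y)·y = (1.69 + 0.7×2.26)×2.26 = 7.395 m²
P = b + 2y√(1+z²) = 1.69 + 2×2.26×√(1+0.7²) = 7.207 m
R = A/P = 7.395/7.207 = 1.026 m
S = (Q·n / (1·A·R^(2/3)))² = (46.6×0.014 / (1×7.395×1.017))² = 0.007522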